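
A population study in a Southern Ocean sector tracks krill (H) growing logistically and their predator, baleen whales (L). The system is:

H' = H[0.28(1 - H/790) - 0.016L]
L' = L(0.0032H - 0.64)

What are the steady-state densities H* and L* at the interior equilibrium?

From dL/dt = 0 with L > 0: 0.0032H* = 0.64, so H* = 200.
Substitute into dH/dt = 0: 0.28(1 - 200/790) = 0.016L*.
The bracket is 0.747, giving L* = 0.209/0.016 = 13.1.

H* ≈ 200, L* ≈ 13.1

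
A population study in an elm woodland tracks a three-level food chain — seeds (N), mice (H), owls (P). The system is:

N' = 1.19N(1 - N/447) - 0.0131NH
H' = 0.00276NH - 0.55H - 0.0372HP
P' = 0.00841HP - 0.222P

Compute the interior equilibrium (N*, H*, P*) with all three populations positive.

N* ≈ 317, H* ≈ 26.4, P* ≈ 8.74

From dP/dt = 0: 0.00841H* = 0.222, so H* = 26.4.
From dN/dt = 0: 1.19(1 - N*/447) = 0.0131·26.4, giving N* = 447·(1 - 0.291) = 317.
From dH/dt = 0: 0.00276·317 - 0.55 = 0.0372P*, so P* = 0.325/0.0372 = 8.74.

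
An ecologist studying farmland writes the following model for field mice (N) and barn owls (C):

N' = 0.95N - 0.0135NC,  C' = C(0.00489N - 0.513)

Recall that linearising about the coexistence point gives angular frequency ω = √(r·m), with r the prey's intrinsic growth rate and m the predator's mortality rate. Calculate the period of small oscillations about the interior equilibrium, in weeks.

Here r = 0.95 and m = 0.513, so r·m = 0.487.
ω = √0.487 = 0.698 per week, hence T = 2π/ω ≈ 9 weeks.

T ≈ 9 weeks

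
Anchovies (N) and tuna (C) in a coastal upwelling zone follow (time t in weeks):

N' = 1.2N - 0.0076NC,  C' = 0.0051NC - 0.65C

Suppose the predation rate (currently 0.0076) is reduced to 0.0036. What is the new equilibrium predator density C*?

C* ≈ 333

At the interior fixed point, setting dN/dt = 0 with N > 0 fixes C* = (prey growth rate)/(NC coefficient) — independent of the other coefficients.
With the change, C* = 1.2/0.0036 = 333; it rises from 158.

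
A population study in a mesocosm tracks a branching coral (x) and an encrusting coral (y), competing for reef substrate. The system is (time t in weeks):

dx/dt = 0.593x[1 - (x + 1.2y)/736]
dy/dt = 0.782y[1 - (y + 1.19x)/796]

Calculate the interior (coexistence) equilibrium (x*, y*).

Setting both brackets to zero gives the nullclines x + 1.2y = 736 and 1.19x + y = 796.
Substituting y = 796 - 1.19x into the first: x(1 - 1.2·1.19) = 736 - 1.2·796.
So x* = -219/-0.428 = 512, and then y* = 796 - 1.19·512 = 187.

x* ≈ 512, y* ≈ 187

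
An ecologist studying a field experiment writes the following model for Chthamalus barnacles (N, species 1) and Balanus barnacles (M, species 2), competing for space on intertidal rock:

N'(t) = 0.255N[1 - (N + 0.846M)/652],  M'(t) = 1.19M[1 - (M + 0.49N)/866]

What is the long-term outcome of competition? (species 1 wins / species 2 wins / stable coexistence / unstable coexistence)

Compare the nullcline intercepts: K1/α12 = 652/0.846 = 771 < K2 = 866; K2/α21 = 866/0.49 = 1770 > K1 = 652.
Since the inequalities point opposite ways, species 2 can invade but species 1 cannot.

species 2 excludes species 1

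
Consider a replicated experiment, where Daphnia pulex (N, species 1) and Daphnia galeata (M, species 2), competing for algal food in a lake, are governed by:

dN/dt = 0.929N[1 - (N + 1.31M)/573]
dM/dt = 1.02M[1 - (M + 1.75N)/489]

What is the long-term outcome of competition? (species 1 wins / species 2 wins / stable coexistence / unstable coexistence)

unstable coexistence (outcome depends on initial conditions)

Compare the nullcline intercepts: K1/α12 = 573/1.31 = 437 < K2 = 489; K2/α21 = 489/1.75 = 279 < K1 = 573.
Since both are reversed, neither can invade when rare; the interior point is a saddle.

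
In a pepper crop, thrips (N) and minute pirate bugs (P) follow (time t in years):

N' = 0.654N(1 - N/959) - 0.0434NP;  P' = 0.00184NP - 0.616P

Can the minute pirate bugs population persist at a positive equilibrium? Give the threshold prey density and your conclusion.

The predator equation gives dP/dt > 0 only when N > 0.616/0.00184 = 335.
Without the predator, N → K = 959. Since 959 > 335, the predator can invade and persist.

Threshold N = 335; K > 335, so yes, the predator persists.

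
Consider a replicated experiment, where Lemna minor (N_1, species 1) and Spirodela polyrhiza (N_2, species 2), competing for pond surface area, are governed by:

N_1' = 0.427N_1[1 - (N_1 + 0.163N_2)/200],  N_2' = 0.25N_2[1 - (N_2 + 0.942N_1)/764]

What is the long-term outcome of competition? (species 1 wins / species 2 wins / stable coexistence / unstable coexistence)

stable coexistence

Compare the nullcline intercepts: K1/α12 = 200/0.163 = 1230 > K2 = 764; K2/α21 = 764/0.942 = 811 > K1 = 200.
Since both inequalities hold, each species can invade when rare, so the interior equilibrium is stable.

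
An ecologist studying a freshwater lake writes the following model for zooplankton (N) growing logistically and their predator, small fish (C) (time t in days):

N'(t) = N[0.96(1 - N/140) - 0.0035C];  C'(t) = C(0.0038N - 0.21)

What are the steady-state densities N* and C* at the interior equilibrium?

From dC/dt = 0 with C > 0: 0.0038N* = 0.21, so N* = 55.3.
Substitute into dN/dt = 0: 0.96(1 - 55.3/140) = 0.0035C*.
The bracket is 0.605, giving C* = 0.581/0.0035 = 166.

N* ≈ 55.3, C* ≈ 166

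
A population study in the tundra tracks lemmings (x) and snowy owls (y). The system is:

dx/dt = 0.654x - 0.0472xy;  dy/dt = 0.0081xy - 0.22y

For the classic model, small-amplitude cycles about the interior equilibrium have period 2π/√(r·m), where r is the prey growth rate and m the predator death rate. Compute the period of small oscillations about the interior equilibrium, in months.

T ≈ 16.6 months

Here r = 0.654 and m = 0.22, so r·m = 0.144.
ω = √0.144 = 0.379 per month, hence T = 2π/ω ≈ 16.6 months.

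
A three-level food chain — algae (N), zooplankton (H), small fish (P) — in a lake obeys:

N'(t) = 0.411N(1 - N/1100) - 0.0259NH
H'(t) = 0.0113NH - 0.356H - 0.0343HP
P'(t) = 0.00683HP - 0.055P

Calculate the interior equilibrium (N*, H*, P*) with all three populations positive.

From dP/dt = 0: 0.00683H* = 0.055, so H* = 8.05.
From dN/dt = 0: 0.411(1 - N*/1100) = 0.0259·8.05, giving N* = 1100·(1 - 0.507) = 542.
From dH/dt = 0: 0.0113·542 - 0.356 = 0.0343P*, so P* = 5.77/0.0343 = 168.

N* ≈ 542, H* ≈ 8.05, P* ≈ 168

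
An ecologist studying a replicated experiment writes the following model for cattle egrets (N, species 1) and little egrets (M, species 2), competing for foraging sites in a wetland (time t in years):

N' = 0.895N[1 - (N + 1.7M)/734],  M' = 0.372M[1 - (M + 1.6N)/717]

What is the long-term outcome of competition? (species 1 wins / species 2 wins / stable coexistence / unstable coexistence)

unstable coexistence (outcome depends on initial conditions)

Compare the nullcline intercepts: K1/α12 = 734/1.7 = 432 < K2 = 717; K2/α21 = 717/1.6 = 448 < K1 = 734.
Since both are reversed, neither can invade when rare; the interior point is a saddle.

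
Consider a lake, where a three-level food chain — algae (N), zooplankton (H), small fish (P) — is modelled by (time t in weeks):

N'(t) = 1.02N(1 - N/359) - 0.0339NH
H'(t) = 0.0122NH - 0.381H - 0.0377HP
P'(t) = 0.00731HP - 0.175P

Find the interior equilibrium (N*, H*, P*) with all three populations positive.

From dP/dt = 0: 0.00731H* = 0.175, so H* = 23.9.
From dN/dt = 0: 1.02(1 - N*/359) = 0.0339·23.9, giving N* = 359·(1 - 0.796) = 73.4.
From dH/dt = 0: 0.0122·73.4 - 0.381 = 0.0377P*, so P* = 0.514/0.0377 = 13.6.

N* ≈ 73.4, H* ≈ 23.9, P* ≈ 13.6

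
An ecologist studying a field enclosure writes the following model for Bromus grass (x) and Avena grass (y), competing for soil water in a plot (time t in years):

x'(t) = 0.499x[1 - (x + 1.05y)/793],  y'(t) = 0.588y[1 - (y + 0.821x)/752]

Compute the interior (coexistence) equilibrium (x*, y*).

x* ≈ 24.6, y* ≈ 732

Setting both brackets to zero gives the nullclines x + 1.05y = 793 and 0.821x + y = 752.
Substituting y = 752 - 0.821x into the first: x(1 - 1.05·0.821) = 793 - 1.05·752.
So x* = 3.4/0.138 = 24.6, and then y* = 752 - 0.821·24.6 = 732.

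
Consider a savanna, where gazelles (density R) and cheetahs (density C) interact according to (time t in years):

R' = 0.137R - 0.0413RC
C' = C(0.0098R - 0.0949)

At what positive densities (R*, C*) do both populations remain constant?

R* ≈ 9.68, C* ≈ 3.32

Set dC/dt = 0 with C > 0: 0.0098R - 0.0949 = 0, so R* = 0.0949/0.0098 = 9.68.
Set dR/dt = 0 with R > 0: 0.137 - 0.0413C = 0, so C* = 0.137/0.0413 = 3.32.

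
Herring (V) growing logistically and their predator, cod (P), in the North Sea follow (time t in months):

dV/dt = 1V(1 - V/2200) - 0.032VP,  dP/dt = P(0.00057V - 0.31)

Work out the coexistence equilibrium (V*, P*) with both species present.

V* ≈ 544, P* ≈ 23.5

From dP/dt = 0 with P > 0: 0.00057V* = 0.31, so V* = 544.
Substitute into dV/dt = 0: 1(1 - 544/2200) = 0.032P*.
The bracket is 0.753, giving P* = 0.753/0.032 = 23.5.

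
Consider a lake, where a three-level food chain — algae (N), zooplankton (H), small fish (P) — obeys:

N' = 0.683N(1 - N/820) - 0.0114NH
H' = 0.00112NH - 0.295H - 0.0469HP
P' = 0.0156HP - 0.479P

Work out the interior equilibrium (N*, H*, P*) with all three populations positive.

N* ≈ 400, H* ≈ 30.7, P* ≈ 3.26

From dP/dt = 0: 0.0156H* = 0.479, so H* = 30.7.
From dN/dt = 0: 0.683(1 - N*/820) = 0.0114·30.7, giving N* = 820·(1 - 0.513) = 400.
From dH/dt = 0: 0.00112·400 - 0.295 = 0.0469P*, so P* = 0.153/0.0469 = 3.26.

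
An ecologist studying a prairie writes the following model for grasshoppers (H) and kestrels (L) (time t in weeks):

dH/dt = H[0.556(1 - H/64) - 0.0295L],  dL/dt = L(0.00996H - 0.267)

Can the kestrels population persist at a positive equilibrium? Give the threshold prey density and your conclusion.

The predator equation gives dL/dt > 0 only when H > 0.267/0.00996 = 26.8.
Without the predator, H → K = 64. Since 64 > 26.8, the predator can invade and persist.

Threshold H = 26.8; K > 26.8, so yes, the predator persists.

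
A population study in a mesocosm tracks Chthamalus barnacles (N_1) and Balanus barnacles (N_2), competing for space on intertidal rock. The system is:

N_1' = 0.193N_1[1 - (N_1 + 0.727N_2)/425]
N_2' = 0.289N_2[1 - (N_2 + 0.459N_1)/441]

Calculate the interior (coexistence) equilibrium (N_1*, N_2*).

N_1* ≈ 157, N_2* ≈ 369

Setting both brackets to zero gives the nullclines N_1 + 0.727N_2 = 425 and 0.459N_1 + N_2 = 441.
Substituting N_2 = 441 - 0.459N_1 into the first: N_1(1 - 0.727·0.459) = 425 - 0.727·441.
So N_1* = 104/0.666 = 157, and then N_2* = 441 - 0.459·157 = 369.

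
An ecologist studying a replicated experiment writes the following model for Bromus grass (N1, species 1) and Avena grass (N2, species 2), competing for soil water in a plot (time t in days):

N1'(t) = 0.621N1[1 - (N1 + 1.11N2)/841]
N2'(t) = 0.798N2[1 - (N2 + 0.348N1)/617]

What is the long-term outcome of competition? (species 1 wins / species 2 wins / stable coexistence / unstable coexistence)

Compare the nullcline intercepts: K1/α12 = 841/1.11 = 758 > K2 = 617; K2/α21 = 617/0.348 = 1770 > K1 = 841.
Since both inequalities hold, each species can invade when rare, so the interior equilibrium is stable.

stable coexistence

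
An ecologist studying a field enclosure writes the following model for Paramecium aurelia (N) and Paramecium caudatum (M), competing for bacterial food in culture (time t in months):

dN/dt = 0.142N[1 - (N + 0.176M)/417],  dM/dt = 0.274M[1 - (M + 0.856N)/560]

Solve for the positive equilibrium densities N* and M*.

Setting both brackets to zero gives the nullclines N + 0.176M = 417 and 0.856N + M = 560.
Substituting M = 560 - 0.856N into the first: N(1 - 0.176·0.856) = 417 - 0.176·560.
So N* = 318/0.849 = 375, and then M* = 560 - 0.856·375 = 239.

N* ≈ 375, M* ≈ 239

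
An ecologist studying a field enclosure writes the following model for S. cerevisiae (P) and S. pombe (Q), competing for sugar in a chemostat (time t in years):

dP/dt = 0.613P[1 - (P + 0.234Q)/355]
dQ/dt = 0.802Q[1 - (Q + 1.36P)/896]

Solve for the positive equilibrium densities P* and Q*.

P* ≈ 213, Q* ≈ 606

Setting both brackets to zero gives the nullclines P + 0.234Q = 355 and 1.36P + Q = 896.
Substituting Q = 896 - 1.36P into the first: P(1 - 0.234·1.36) = 355 - 0.234·896.
So P* = 145/0.682 = 213, and then Q* = 896 - 1.36·213 = 606.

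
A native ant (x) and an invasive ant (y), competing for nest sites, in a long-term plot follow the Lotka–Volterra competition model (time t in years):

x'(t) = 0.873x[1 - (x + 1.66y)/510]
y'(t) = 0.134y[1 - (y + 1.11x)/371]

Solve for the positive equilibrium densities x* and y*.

x* ≈ 126, y* ≈ 232

Setting both brackets to zero gives the nullclines x + 1.66y = 510 and 1.11x + y = 371.
Substituting y = 371 - 1.11x into the first: x(1 - 1.66·1.11) = 510 - 1.66·371.
So x* = -106/-0.843 = 126, and then y* = 371 - 1.11·126 = 232.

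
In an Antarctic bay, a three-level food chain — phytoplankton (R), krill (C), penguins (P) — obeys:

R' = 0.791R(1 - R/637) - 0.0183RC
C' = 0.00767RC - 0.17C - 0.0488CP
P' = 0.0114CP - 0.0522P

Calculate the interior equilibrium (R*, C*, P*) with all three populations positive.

R* ≈ 570, C* ≈ 4.58, P* ≈ 86

From dP/dt = 0: 0.0114C* = 0.0522, so C* = 4.58.
From dR/dt = 0: 0.791(1 - R*/637) = 0.0183·4.58, giving R* = 637·(1 - 0.106) = 570.
From dC/dt = 0: 0.00767·570 - 0.17 = 0.0488P*, so P* = 4.2/0.0488 = 86.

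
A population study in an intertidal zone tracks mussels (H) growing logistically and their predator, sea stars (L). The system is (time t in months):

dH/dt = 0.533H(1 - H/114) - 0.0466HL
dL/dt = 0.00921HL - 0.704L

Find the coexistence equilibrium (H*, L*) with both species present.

From dL/dt = 0 with L > 0: 0.00921H* = 0.704, so H* = 76.4.
Substitute into dH/dt = 0: 0.533(1 - 76.4/114) = 0.0466L*.
The bracket is 0.329, giving L* = 0.176/0.0466 = 3.77.

H* ≈ 76.4, L* ≈ 3.77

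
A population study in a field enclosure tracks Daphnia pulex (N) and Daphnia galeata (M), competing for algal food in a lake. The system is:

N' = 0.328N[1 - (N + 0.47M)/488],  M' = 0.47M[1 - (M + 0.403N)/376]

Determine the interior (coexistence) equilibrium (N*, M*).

Setting both brackets to zero gives the nullclines N + 0.47M = 488 and 0.403N + M = 376.
Substituting M = 376 - 0.403N into the first: N(1 - 0.47·0.403) = 488 - 0.47·376.
So N* = 311/0.811 = 384, and then M* = 376 - 0.403·384 = 221.

N* ≈ 384, M* ≈ 221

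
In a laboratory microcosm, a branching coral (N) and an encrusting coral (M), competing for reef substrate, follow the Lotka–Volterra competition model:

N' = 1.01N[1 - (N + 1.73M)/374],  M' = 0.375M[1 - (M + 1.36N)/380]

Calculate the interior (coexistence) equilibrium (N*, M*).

Setting both brackets to zero gives the nullclines N + 1.73M = 374 and 1.36N + M = 380.
Substituting M = 380 - 1.36N into the first: N(1 - 1.73·1.36) = 374 - 1.73·380.
So N* = -283/-1.35 = 209, and then M* = 380 - 1.36·209 = 95.1.

N* ≈ 209, M* ≈ 95.1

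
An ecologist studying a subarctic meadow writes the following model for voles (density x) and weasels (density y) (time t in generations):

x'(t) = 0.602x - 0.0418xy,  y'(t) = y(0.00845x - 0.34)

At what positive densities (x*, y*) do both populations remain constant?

x* ≈ 40.2, y* ≈ 14.4

Set dy/dt = 0 with y > 0: 0.00845x - 0.34 = 0, so x* = 0.34/0.00845 = 40.2.
Set dx/dt = 0 with x > 0: 0.602 - 0.0418y = 0, so y* = 0.602/0.0418 = 14.4.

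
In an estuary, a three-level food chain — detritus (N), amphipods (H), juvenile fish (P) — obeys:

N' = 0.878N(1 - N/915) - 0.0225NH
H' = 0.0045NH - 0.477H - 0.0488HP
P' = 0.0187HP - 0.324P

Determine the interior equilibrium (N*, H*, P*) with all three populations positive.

From dP/dt = 0: 0.0187H* = 0.324, so H* = 17.3.
From dN/dt = 0: 0.878(1 - N*/915) = 0.0225·17.3, giving N* = 915·(1 - 0.444) = 509.
From dH/dt = 0: 0.0045·509 - 0.477 = 0.0488P*, so P* = 1.81/0.0488 = 37.1.

N* ≈ 509, H* ≈ 17.3, P* ≈ 37.1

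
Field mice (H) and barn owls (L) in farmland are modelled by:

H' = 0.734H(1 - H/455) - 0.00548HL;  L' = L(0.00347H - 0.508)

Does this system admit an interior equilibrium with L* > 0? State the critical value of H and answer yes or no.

Threshold H = 146; K > 146, so yes, the predator persists.

The predator equation gives dL/dt > 0 only when H > 0.508/0.00347 = 146.
Without the predator, H → K = 455. Since 455 > 146, the predator can invade and persist.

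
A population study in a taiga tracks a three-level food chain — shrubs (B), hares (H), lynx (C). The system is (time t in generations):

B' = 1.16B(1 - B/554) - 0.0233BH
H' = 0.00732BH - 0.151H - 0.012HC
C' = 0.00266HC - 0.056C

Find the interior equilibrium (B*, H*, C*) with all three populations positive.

From dC/dt = 0: 0.00266H* = 0.056, so H* = 21.1.
From dB/dt = 0: 1.16(1 - B*/554) = 0.0233·21.1, giving B* = 554·(1 - 0.423) = 320.
From dH/dt = 0: 0.00732·320 - 0.151 = 0.012C*, so C* = 2.19/0.012 = 182.

B* ≈ 320, H* ≈ 21.1, C* ≈ 182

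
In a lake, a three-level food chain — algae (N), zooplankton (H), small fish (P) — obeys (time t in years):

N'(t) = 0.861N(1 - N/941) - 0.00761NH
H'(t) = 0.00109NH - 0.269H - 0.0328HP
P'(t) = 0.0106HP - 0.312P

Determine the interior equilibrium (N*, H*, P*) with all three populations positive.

N* ≈ 696, H* ≈ 29.4, P* ≈ 14.9

From dP/dt = 0: 0.0106H* = 0.312, so H* = 29.4.
From dN/dt = 0: 0.861(1 - N*/941) = 0.00761·29.4, giving N* = 941·(1 - 0.26) = 696.
From dH/dt = 0: 0.00109·696 - 0.269 = 0.0328P*, so P* = 0.49/0.0328 = 14.9.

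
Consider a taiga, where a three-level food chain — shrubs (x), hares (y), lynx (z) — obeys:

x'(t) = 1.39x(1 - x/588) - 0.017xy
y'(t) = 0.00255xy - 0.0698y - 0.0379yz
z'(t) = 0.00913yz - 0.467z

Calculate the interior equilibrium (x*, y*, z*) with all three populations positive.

From dz/dt = 0: 0.00913y* = 0.467, so y* = 51.2.
From dx/dt = 0: 1.39(1 - x*/588) = 0.017·51.2, giving x* = 588·(1 - 0.626) = 220.
From dy/dt = 0: 0.00255·220 - 0.0698 = 0.0379z*, so z* = 0.492/0.0379 = 13.

x* ≈ 220, y* ≈ 51.2, z* ≈ 13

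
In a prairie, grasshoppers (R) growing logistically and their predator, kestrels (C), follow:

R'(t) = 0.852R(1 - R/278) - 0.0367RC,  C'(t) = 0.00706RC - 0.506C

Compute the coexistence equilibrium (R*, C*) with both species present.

R* ≈ 71.7, C* ≈ 17.2

From dC/dt = 0 with C > 0: 0.00706R* = 0.506, so R* = 71.7.
Substitute into dR/dt = 0: 0.852(1 - 71.7/278) = 0.0367C*.
The bracket is 0.742, giving C* = 0.632/0.0367 = 17.2.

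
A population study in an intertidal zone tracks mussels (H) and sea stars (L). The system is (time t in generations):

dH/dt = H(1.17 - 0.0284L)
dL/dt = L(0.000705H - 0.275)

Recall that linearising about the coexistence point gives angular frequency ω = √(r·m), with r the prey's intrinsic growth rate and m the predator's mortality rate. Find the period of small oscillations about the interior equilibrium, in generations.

T ≈ 11.1 generations

Here r = 1.17 and m = 0.275, so r·m = 0.322.
ω = √0.322 = 0.567 per generation, hence T = 2π/ω ≈ 11.1 generations.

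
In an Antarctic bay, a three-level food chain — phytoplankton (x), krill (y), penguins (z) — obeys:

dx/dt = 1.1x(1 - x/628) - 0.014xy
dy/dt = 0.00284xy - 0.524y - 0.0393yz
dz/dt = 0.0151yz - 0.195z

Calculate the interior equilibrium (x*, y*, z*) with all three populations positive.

x* ≈ 525, y* ≈ 12.9, z* ≈ 24.6

From dz/dt = 0: 0.0151y* = 0.195, so y* = 12.9.
From dx/dt = 0: 1.1(1 - x*/628) = 0.014·12.9, giving x* = 628·(1 - 0.164) = 525.
From dy/dt = 0: 0.00284·525 - 0.524 = 0.0393z*, so z* = 0.966/0.0393 = 24.6.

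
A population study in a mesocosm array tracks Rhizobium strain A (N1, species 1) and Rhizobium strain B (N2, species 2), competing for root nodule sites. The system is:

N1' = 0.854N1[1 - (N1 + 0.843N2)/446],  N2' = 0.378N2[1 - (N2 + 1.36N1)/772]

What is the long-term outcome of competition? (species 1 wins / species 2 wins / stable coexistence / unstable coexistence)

species 2 excludes species 1

Compare the nullcline intercepts: K1/α12 = 446/0.843 = 529 < K2 = 772; K2/α21 = 772/1.36 = 568 > K1 = 446.
Since the inequalities point opposite ways, species 2 can invade but species 1 cannot.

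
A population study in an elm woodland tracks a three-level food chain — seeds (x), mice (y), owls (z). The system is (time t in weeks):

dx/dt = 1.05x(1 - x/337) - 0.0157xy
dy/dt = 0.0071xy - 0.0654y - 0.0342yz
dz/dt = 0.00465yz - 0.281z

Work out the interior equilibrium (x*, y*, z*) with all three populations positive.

From dz/dt = 0: 0.00465y* = 0.281, so y* = 60.4.
From dx/dt = 0: 1.05(1 - x*/337) = 0.0157·60.4, giving x* = 337·(1 - 0.904) = 32.5.
From dy/dt = 0: 0.0071·32.5 - 0.0654 = 0.0342z*, so z* = 0.165/0.0342 = 4.83.

x* ≈ 32.5, y* ≈ 60.4, z* ≈ 4.83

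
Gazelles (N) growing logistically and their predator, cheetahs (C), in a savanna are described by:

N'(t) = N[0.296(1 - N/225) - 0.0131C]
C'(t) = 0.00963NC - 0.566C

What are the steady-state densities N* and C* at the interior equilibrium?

From dC/dt = 0 with C > 0: 0.00963N* = 0.566, so N* = 58.8.
Substitute into dN/dt = 0: 0.296(1 - 58.8/225) = 0.0131C*.
The bracket is 0.739, giving C* = 0.219/0.0131 = 16.7.

N* ≈ 58.8, C* ≈ 16.7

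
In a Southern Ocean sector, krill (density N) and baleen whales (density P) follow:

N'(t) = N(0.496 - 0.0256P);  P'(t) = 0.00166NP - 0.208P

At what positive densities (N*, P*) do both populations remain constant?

Set dP/dt = 0 with P > 0: 0.00166N - 0.208 = 0, so N* = 0.208/0.00166 = 125.
Set dN/dt = 0 with N > 0: 0.496 - 0.0256P = 0, so P* = 0.496/0.0256 = 19.4.

N* ≈ 125, P* ≈ 19.4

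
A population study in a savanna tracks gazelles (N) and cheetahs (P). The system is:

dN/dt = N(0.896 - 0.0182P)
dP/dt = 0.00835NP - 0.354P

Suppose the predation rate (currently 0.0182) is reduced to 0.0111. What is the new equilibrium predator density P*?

P* ≈ 80.7

At the interior fixed point, setting dN/dt = 0 with N > 0 fixes P* = (prey growth rate)/(NP coefficient) — independent of the other coefficients.
With the change, P* = 0.896/0.0111 = 80.7; it rises from 49.2.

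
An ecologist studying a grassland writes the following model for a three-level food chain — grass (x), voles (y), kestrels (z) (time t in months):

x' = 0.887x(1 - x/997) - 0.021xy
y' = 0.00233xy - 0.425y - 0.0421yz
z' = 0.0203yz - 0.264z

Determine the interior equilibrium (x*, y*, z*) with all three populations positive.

x* ≈ 690, y* ≈ 13, z* ≈ 28.1

From dz/dt = 0: 0.0203y* = 0.264, so y* = 13.
From dx/dt = 0: 0.887(1 - x*/997) = 0.021·13, giving x* = 997·(1 - 0.308) = 690.
From dy/dt = 0: 0.00233·690 - 0.425 = 0.0421z*, so z* = 1.18/0.0421 = 28.1.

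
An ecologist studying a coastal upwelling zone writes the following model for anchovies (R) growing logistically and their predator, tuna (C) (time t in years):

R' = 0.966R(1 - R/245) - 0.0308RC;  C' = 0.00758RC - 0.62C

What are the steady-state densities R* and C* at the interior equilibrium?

R* ≈ 81.8, C* ≈ 20.9

From dC/dt = 0 with C > 0: 0.00758R* = 0.62, so R* = 81.8.
Substitute into dR/dt = 0: 0.966(1 - 81.8/245) = 0.0308C*.
The bracket is 0.666, giving C* = 0.643/0.0308 = 20.9.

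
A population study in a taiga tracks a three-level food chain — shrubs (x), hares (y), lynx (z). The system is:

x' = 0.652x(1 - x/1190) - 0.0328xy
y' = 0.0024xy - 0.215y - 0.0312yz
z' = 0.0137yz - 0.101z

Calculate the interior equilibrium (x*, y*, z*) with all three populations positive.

From dz/dt = 0: 0.0137y* = 0.101, so y* = 7.37.
From dx/dt = 0: 0.652(1 - x*/1190) = 0.0328·7.37, giving x* = 1190·(1 - 0.371) = 749.
From dy/dt = 0: 0.0024·749 - 0.215 = 0.0312z*, so z* = 1.58/0.0312 = 50.7.

x* ≈ 749, y* ≈ 7.37, z* ≈ 50.7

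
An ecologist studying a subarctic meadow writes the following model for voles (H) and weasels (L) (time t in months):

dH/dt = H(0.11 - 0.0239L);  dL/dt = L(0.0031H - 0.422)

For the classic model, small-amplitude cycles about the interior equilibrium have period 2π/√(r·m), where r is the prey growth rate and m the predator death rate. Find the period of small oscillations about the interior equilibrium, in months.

T ≈ 29.2 months

Here r = 0.11 and m = 0.422, so r·m = 0.0464.
ω = √0.0464 = 0.215 per month, hence T = 2π/ω ≈ 29.2 months.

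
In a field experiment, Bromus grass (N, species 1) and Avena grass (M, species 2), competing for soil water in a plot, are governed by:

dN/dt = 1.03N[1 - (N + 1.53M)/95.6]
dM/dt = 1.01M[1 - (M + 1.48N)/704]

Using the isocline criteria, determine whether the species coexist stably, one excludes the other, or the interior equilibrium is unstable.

Compare the nullcline intercepts: K1/α12 = 95.6/1.53 = 62.5 < K2 = 704; K2/α21 = 704/1.48 = 476 > K1 = 95.6.
Since the inequalities point opposite ways, species 2 can invade but species 1 cannot.

species 2 excludes species 1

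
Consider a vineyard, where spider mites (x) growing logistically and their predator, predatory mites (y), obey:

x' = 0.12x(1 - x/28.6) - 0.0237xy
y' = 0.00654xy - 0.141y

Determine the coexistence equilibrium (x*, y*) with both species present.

x* ≈ 21.6, y* ≈ 1.25

From dy/dt = 0 with y > 0: 0.00654x* = 0.141, so x* = 21.6.
Substitute into dx/dt = 0: 0.12(1 - 21.6/28.6) = 0.0237y*.
The bracket is 0.246, giving y* = 0.0295/0.0237 = 1.25.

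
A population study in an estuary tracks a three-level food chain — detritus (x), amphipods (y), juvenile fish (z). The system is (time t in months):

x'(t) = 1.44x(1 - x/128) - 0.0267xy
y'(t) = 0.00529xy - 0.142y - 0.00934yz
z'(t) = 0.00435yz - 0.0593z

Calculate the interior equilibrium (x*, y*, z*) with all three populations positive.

From dz/dt = 0: 0.00435y* = 0.0593, so y* = 13.6.
From dx/dt = 0: 1.44(1 - x*/128) = 0.0267·13.6, giving x* = 128·(1 - 0.253) = 95.6.
From dy/dt = 0: 0.00529·95.6 - 0.142 = 0.00934z*, so z* = 0.364/0.00934 = 39.

x* ≈ 95.6, y* ≈ 13.6, z* ≈ 39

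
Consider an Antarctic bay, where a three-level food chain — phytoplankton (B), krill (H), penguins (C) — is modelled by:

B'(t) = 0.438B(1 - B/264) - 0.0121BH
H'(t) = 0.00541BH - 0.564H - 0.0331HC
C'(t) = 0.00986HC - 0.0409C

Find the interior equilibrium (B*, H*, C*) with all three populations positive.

B* ≈ 234, H* ≈ 4.15, C* ≈ 21.2

From dC/dt = 0: 0.00986H* = 0.0409, so H* = 4.15.
From dB/dt = 0: 0.438(1 - B*/264) = 0.0121·4.15, giving B* = 264·(1 - 0.115) = 234.
From dH/dt = 0: 0.00541·234 - 0.564 = 0.0331C*, so C* = 0.701/0.0331 = 21.2.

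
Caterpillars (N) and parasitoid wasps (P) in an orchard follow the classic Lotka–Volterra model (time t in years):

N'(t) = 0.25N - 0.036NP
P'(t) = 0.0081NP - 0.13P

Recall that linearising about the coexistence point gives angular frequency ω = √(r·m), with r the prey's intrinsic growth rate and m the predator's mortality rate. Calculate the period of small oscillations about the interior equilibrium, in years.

T ≈ 34.9 years

Here r = 0.25 and m = 0.13, so r·m = 0.0325.
ω = √0.0325 = 0.18 per year, hence T = 2π/ω ≈ 34.9 years.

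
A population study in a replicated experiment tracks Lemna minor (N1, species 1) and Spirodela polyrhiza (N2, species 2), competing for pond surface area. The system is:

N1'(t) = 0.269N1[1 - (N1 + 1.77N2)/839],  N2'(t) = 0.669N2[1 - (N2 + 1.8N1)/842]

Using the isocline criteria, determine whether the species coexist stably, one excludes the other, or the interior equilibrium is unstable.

unstable coexistence (outcome depends on initial conditions)

Compare the nullcline intercepts: K1/α12 = 839/1.77 = 474 < K2 = 842; K2/α21 = 842/1.8 = 468 < K1 = 839.
Since both are reversed, neither can invade when rare; the interior point is a saddle.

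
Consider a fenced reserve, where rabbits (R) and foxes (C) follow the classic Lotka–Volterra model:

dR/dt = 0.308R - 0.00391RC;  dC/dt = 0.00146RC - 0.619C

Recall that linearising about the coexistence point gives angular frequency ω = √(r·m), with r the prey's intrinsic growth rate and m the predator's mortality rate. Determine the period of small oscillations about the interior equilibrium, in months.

T ≈ 14.4 months

Here r = 0.308 and m = 0.619, so r·m = 0.191.
ω = √0.191 = 0.437 per month, hence T = 2π/ω ≈ 14.4 months.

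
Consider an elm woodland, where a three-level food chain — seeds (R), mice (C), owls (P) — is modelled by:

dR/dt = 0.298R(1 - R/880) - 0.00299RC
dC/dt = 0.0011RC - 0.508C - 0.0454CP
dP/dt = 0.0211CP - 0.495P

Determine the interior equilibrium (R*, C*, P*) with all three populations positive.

R* ≈ 673, C* ≈ 23.5, P* ≈ 5.11

From dP/dt = 0: 0.0211C* = 0.495, so C* = 23.5.
From dR/dt = 0: 0.298(1 - R*/880) = 0.00299·23.5, giving R* = 880·(1 - 0.235) = 673.
From dC/dt = 0: 0.0011·673 - 0.508 = 0.0454P*, so P* = 0.232/0.0454 = 5.11.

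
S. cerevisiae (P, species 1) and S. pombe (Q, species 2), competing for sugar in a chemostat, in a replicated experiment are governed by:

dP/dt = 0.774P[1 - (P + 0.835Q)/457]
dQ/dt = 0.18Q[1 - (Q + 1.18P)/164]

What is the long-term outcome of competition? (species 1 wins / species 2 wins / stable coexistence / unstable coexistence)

Compare the nullcline intercepts: K1/α12 = 457/0.835 = 547 > K2 = 164; K2/α21 = 164/1.18 = 139 < K1 = 457.
Since the inequalities point opposite ways, species 1 can invade but species 2 cannot.

species 1 excludes species 2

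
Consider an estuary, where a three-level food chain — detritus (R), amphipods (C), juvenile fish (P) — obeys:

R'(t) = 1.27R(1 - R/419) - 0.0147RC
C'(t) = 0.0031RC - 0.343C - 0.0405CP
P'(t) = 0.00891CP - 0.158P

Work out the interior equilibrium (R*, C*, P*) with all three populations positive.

From dP/dt = 0: 0.00891C* = 0.158, so C* = 17.7.
From dR/dt = 0: 1.27(1 - R*/419) = 0.0147·17.7, giving R* = 419·(1 - 0.205) = 333.
From dC/dt = 0: 0.0031·333 - 0.343 = 0.0405P*, so P* = 0.689/0.0405 = 17.

R* ≈ 333, C* ≈ 17.7, P* ≈ 17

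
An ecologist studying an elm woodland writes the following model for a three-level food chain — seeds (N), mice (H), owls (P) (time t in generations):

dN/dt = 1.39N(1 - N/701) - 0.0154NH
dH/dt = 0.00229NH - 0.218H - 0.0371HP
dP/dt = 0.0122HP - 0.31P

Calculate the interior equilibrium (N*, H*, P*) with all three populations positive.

N* ≈ 504, H* ≈ 25.4, P* ≈ 25.2

From dP/dt = 0: 0.0122H* = 0.31, so H* = 25.4.
From dN/dt = 0: 1.39(1 - N*/701) = 0.0154·25.4, giving N* = 701·(1 - 0.282) = 504.
From dH/dt = 0: 0.00229·504 - 0.218 = 0.0371P*, so P* = 0.935/0.0371 = 25.2.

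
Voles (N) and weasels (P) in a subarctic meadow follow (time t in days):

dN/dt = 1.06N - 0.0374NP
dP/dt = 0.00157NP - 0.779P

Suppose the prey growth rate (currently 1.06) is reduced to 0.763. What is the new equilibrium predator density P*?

P* ≈ 20.4

At the interior fixed point, setting dN/dt = 0 with N > 0 fixes P* = (prey growth rate)/(NP coefficient) — independent of the other coefficients.
With the change, P* = 0.763/0.0374 = 20.4; it falls from 28.3.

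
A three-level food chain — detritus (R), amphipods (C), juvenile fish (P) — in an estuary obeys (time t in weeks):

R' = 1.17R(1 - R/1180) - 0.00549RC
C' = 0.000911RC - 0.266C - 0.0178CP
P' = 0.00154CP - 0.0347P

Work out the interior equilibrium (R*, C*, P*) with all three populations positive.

From dP/dt = 0: 0.00154C* = 0.0347, so C* = 22.5.
From dR/dt = 0: 1.17(1 - R*/1180) = 0.00549·22.5, giving R* = 1180·(1 - 0.106) = 1060.
From dC/dt = 0: 0.000911·1060 - 0.266 = 0.0178P*, so P* = 0.695/0.0178 = 39.1.

R* ≈ 1060, C* ≈ 22.5, P* ≈ 39.1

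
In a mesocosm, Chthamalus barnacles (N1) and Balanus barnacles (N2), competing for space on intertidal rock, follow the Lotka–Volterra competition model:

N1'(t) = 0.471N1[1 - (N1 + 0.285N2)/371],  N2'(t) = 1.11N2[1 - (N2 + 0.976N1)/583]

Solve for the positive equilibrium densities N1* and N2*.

Setting both brackets to zero gives the nullclines N1 + 0.285N2 = 371 and 0.976N1 + N2 = 583.
Substituting N2 = 583 - 0.976N1 into the first: N1(1 - 0.285·0.976) = 371 - 0.285·583.
So N1* = 205/0.722 = 284, and then N2* = 583 - 0.976·284 = 306.

N1* ≈ 284, N2* ≈ 306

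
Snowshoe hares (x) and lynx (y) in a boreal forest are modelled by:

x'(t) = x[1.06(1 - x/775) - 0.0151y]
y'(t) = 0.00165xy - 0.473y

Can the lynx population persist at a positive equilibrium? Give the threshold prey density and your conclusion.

The predator equation gives dy/dt > 0 only when x > 0.473/0.00165 = 287.
Without the predator, x → K = 775. Since 775 > 287, the predator can invade and persist.

Threshold x = 287; K > 287, so yes, the predator persists.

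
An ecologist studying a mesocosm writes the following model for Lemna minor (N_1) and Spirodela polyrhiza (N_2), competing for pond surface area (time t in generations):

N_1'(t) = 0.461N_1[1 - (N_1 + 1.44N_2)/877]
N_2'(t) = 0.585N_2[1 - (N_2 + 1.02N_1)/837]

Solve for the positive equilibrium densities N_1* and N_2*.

N_1* ≈ 700, N_2* ≈ 123

Setting both brackets to zero gives the nullclines N_1 + 1.44N_2 = 877 and 1.02N_1 + N_2 = 837.
Substituting N_2 = 837 - 1.02N_1 into the first: N_1(1 - 1.44·1.02) = 877 - 1.44·837.
So N_1* = -328/-0.469 = 700, and then N_2* = 837 - 1.02·700 = 123.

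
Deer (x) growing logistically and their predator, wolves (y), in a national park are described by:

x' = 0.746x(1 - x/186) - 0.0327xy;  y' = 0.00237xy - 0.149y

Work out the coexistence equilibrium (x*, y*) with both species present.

x* ≈ 62.9, y* ≈ 15.1

From dy/dt = 0 with y > 0: 0.00237x* = 0.149, so x* = 62.9.
Substitute into dx/dt = 0: 0.746(1 - 62.9/186) = 0.0327y*.
The bracket is 0.662, giving y* = 0.494/0.0327 = 15.1.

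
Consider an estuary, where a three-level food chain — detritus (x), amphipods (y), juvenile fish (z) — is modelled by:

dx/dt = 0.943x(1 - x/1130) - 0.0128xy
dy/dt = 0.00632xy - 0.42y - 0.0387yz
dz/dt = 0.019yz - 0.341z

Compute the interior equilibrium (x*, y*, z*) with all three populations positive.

x* ≈ 855, y* ≈ 17.9, z* ≈ 129

From dz/dt = 0: 0.019y* = 0.341, so y* = 17.9.
From dx/dt = 0: 0.943(1 - x*/1130) = 0.0128·17.9, giving x* = 1130·(1 - 0.244) = 855.
From dy/dt = 0: 0.00632·855 - 0.42 = 0.0387z*, so z* = 4.98/0.0387 = 129.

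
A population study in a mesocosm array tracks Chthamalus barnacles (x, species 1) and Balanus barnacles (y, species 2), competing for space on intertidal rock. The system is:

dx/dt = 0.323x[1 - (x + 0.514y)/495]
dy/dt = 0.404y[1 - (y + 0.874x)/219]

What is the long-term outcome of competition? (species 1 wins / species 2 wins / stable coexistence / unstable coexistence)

Compare the nullcline intercepts: K1/α12 = 495/0.514 = 963 > K2 = 219; K2/α21 = 219/0.874 = 251 < K1 = 495.
Since the inequalities point opposite ways, species 1 can invade but species 2 cannot.

species 1 excludes species 2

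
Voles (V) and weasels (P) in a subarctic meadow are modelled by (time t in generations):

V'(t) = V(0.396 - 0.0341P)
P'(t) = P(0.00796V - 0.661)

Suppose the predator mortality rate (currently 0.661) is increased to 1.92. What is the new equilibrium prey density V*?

At the interior fixed point, setting dP/dt = 0 with P > 0 fixes V* = (predator death rate)/(VP coefficient) — independent of the other coefficients.
With the change, V* = 1.92/0.00796 = 241; it rises from 83.

V* ≈ 241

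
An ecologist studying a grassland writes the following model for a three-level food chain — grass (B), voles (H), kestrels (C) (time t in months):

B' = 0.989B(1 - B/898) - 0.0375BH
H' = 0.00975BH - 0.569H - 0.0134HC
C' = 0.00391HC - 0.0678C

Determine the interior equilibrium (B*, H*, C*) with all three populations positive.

B* ≈ 308, H* ≈ 17.3, C* ≈ 181

From dC/dt = 0: 0.00391H* = 0.0678, so H* = 17.3.
From dB/dt = 0: 0.989(1 - B*/898) = 0.0375·17.3, giving B* = 898·(1 - 0.657) = 308.
From dH/dt = 0: 0.00975·308 - 0.569 = 0.0134C*, so C* = 2.43/0.0134 = 181.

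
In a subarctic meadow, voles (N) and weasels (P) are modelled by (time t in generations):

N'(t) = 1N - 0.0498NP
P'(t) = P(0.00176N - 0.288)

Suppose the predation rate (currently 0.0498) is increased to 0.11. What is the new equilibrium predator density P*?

At the interior fixed point, setting dN/dt = 0 with N > 0 fixes P* = (prey growth rate)/(NP coefficient) — independent of the other coefficients.
With the change, P* = 1/0.11 = 9.09; it falls from 20.1.

P* ≈ 9.09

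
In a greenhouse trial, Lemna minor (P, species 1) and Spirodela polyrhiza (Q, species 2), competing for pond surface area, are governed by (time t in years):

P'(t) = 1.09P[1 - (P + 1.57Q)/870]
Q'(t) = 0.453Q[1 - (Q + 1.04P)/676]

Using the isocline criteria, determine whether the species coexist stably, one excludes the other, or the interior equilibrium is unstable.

unstable coexistence (outcome depends on initial conditions)

Compare the nullcline intercepts: K1/α12 = 870/1.57 = 554 < K2 = 676; K2/α21 = 676/1.04 = 650 < K1 = 870.
Since both are reversed, neither can invade when rare; the interior point is a saddle.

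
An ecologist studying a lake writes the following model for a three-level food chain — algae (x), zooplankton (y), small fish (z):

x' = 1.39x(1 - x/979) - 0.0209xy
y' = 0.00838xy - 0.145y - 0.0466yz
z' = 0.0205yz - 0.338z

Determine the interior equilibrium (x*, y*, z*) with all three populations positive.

From dz/dt = 0: 0.0205y* = 0.338, so y* = 16.5.
From dx/dt = 0: 1.39(1 - x*/979) = 0.0209·16.5, giving x* = 979·(1 - 0.248) = 736.
From dy/dt = 0: 0.00838·736 - 0.145 = 0.0466z*, so z* = 6.03/0.0466 = 129.

x* ≈ 736, y* ≈ 16.5, z* ≈ 129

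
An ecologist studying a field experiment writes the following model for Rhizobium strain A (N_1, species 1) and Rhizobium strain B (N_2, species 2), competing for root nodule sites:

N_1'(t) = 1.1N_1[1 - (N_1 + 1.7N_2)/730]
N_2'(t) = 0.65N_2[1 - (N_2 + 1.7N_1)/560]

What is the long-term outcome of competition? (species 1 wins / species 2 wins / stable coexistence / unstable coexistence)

Compare the nullcline intercepts: K1/α12 = 730/1.7 = 429 < K2 = 560; K2/α21 = 560/1.7 = 329 < K1 = 730.
Since both are reversed, neither can invade when rare; the interior point is a saddle.

unstable coexistence (outcome depends on initial conditions)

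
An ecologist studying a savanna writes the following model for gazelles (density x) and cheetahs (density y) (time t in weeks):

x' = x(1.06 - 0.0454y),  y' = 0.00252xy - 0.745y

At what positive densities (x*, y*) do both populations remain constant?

x* ≈ 296, y* ≈ 23.3

Set dy/dt = 0 with y > 0: 0.00252x - 0.745 = 0, so x* = 0.745/0.00252 = 296.
Set dx/dt = 0 with x > 0: 1.06 - 0.0454y = 0, so y* = 1.06/0.0454 = 23.3.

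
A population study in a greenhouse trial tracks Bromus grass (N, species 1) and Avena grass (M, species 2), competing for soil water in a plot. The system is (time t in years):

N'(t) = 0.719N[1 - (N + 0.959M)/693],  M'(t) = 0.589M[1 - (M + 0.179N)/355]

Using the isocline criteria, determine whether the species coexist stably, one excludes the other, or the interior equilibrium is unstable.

Compare the nullcline intercepts: K1/α12 = 693/0.959 = 723 > K2 = 355; K2/α21 = 355/0.179 = 1980 > K1 = 693.
Since both inequalities hold, each species can invade when rare, so the interior equilibrium is stable.

stable coexistence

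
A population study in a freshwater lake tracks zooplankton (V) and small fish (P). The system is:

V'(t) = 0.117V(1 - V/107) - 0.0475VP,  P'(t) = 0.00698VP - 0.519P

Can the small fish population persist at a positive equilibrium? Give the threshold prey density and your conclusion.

The predator equation gives dP/dt > 0 only when V > 0.519/0.00698 = 74.4.
Without the predator, V → K = 107. Since 107 > 74.4, the predator can invade and persist.

Threshold V = 74.4; K > 74.4, so yes, the predator persists.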